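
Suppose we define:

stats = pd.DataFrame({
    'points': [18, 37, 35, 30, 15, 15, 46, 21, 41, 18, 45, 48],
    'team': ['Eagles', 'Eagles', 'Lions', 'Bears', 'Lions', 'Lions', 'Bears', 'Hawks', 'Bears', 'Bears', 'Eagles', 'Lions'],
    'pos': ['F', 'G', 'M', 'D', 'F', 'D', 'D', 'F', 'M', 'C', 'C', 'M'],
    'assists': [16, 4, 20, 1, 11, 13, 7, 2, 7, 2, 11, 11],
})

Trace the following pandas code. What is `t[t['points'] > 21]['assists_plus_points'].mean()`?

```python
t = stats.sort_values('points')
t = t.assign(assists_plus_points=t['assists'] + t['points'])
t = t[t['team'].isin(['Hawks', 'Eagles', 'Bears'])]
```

45.8

sort by points:
    points    team pos  assists
4       15   Lions   F       11
5       15   Lions   D       13
0       18  Eagles   F       16
9       18   Bears   C        2
7       21   Hawks   F        2
3       30   Bears   D        1
2       35   Lions   M       20
1       37  Eagles   G        4
8       41   Bears   M        7
10      45  Eagles   C       11
6       46   Bears   D        7
11      48   Lions   M       11
add column assists_plus_points = t['assists'] + t['points']:
    points    team pos  assists  assists_plus_points
4       15   Lions   F       11                   26
5       15   Lions   D       13                   28
0       18  Eagles   F       16                   34
9       18   Bears   C        2                   20
7       21   Hawks   F        2                   23
3       30   Bears   D        1                   31
2       35   Lions   M       20                   55
1       37  Eagles   G        4                   41
8       41   Bears   M        7                   48
10      45  Eagles   C       11                   56
6       46   Bears   D        7                   53
11      48   Lions   M       11                   59
filter rows where team in ['Hawks', 'Eagles', 'Bears']:
    points    team pos  assists  assists_plus_points
0       18  Eagles   F       16                   34
9       18   Bears   C        2                   20
7       21   Hawks   F        2                   23
3       30   Bears   D        1                   31
1       37  Eagles   G        4                   41
8       41   Bears   M        7                   48
10      45  Eagles   C       11                   56
6       46   Bears   D        7                   53
filter rows where points > 21:
    points    team pos  assists  assists_plus_points
3       30   Bears   D        1                   31
1       37  Eagles   G        4                   41
8       41   Bears   M        7                   48
10      45  Eagles   C       11                   56
6       46   Bears   D        7                   53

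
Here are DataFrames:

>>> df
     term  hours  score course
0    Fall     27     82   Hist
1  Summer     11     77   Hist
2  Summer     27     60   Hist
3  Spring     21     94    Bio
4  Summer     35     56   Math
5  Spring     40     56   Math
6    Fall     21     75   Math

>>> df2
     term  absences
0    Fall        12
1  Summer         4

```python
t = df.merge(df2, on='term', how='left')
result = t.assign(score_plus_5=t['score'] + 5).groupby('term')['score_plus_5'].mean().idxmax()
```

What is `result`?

merge on 'term' (how='left') → 7 rows:
     term  hours  score course  absences
0    Fall     27     82   Hist      12.0
1  Summer     11     77   Hist       4.0
2  Summer     27     60   Hist       4.0
3  Spring     21     94    Bio       NaN
4  Summer     35     56   Math       4.0
5  Spring     40     56   Math       NaN
6    Fall     21     75   Math      12.0
add column score_plus_5 = t['score'] + 5:
     term  hours  score course  absences  score_plus_5
0    Fall     27     82   Hist      12.0            87
1  Summer     11     77   Hist       4.0            82
2  Summer     27     60   Hist       4.0            65
3  Spring     21     94    Bio       NaN            99
4  Summer     35     56   Math       4.0            61
5  Spring     40     56   Math       NaN            61
6    Fall     21     75   Math      12.0            80
group by term, mean of score_plus_5:
term
Fall      83.500000
Spring    80.000000
Summer    69.333333
Name: score_plus_5, dtype: float64

Fall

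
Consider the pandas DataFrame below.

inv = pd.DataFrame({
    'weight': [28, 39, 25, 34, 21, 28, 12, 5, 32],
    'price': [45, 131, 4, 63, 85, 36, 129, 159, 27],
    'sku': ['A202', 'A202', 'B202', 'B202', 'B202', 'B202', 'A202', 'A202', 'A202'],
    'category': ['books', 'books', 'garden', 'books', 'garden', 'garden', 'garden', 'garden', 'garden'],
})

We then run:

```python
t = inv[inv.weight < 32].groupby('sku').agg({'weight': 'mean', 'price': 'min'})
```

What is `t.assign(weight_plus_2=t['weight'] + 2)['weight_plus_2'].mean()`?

filter rows where weight < 32:
   weight  price   sku category
0      28     45  A202    books
2      25      4  B202   garden
4      21     85  B202   garden
5      28     36  B202   garden
6      12    129  A202   garden
7       5    159  A202   garden
group by sku: mean(weight), min(price):
         weight  price
sku                   
A202  15.000000     45
B202  24.666667      4
add column weight_plus_2 = t['weight'] + 2:
         weight  price  weight_plus_2
sku                                  
A202  15.000000     45      17.000000
B202  24.666667      4      26.666667

21.8333333333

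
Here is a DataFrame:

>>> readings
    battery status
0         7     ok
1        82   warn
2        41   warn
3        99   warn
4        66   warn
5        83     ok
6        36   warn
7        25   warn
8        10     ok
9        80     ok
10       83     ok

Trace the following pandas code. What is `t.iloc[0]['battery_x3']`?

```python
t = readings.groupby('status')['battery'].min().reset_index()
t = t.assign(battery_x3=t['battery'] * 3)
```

group by status, min of battery:
status
ok       7
warn    25
Name: battery, dtype: int64
reset_index():
  status  battery
0     ok        7
1   warn       25
add column battery_x3 = t['battery'] * 3:
  status  battery  battery_x3
0     ok        7          21
1   warn       25          75
Reading off the value at position 0, column 'battery_x3', we get 21.

21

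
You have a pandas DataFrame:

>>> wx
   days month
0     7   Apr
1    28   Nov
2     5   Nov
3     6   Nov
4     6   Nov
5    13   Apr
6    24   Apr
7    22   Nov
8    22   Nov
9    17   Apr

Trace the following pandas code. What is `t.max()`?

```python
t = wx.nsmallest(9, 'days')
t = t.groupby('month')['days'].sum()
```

61

take 9 rows with smallest days:
   days month
2     5   Nov
3     6   Nov
4     6   Nov
0     7   Apr
5    13   Apr
9    17   Apr
7    22   Nov
8    22   Nov
6    24   Apr
group by month, sum of days:
month
Apr    61
Nov    61
Name: days, dtype: int64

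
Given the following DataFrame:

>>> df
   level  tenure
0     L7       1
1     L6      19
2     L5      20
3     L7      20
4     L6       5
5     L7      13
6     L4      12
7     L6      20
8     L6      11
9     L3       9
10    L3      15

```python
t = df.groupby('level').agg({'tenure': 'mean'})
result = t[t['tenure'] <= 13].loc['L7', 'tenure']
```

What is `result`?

group by level, mean of tenure:
          tenure
level           
L3     12.000000
L4     12.000000
L5     20.000000
L6     13.750000
L7     11.333333
filter rows where tenure <= 13:
          tenure
level           
L3     12.000000
L4     12.000000
L7     11.333333
Taking the value at row 'L7', column 'tenure' gives 11.3333333333.

11.3333333333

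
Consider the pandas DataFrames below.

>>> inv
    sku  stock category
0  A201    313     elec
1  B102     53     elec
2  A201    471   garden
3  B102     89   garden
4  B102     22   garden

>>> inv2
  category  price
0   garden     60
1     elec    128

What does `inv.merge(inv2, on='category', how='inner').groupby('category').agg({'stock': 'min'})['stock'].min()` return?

merge on 'category' (how='inner') → 5 rows:
    sku  stock category  price
0  A201    313     elec    128
1  B102     53     elec    128
2  A201    471   garden     60
3  B102     89   garden     60
4  B102     22   garden     60
group by category, min of stock:
          stock
category       
elec         53
garden       22
Hence 22.

22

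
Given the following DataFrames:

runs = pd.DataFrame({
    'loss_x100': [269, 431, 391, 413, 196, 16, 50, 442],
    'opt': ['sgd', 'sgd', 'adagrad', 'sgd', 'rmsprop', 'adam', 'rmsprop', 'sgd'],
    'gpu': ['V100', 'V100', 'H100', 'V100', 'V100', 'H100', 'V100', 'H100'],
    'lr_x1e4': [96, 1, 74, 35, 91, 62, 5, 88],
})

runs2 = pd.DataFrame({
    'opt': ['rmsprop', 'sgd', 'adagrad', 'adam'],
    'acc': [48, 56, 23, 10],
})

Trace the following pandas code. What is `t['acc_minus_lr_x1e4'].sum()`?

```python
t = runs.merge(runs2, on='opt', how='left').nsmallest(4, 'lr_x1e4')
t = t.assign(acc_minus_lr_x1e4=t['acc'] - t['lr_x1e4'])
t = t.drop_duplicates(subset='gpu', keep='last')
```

merge on 'opt' (how='left') → 8 rows:
   loss_x100      opt   gpu  lr_x1e4  acc
0        269      sgd  V100       96   56
1        431      sgd  V100        1   56
2        391  adagrad  H100       74   23
3        413      sgd  V100       35   56
4        196  rmsprop  V100       91   48
5         16     adam  H100       62   10
6         50  rmsprop  V100        5   48
7        442      sgd  H100       88   56
take 4 rows with smallest lr_x1e4:
   loss_x100      opt   gpu  lr_x1e4  acc
1        431      sgd  V100        1   56
6         50  rmsprop  V100        5   48
3        413      sgd  V100       35   56
5         16     adam  H100       62   10
add column acc_minus_lr_x1e4 = t['acc'] - t['lr_x1e4']:
   loss_x100      opt   gpu  lr_x1e4  acc  acc_minus_lr_x1e4
1        431      sgd  V100        1   56                 55
6         50  rmsprop  V100        5   48                 43
3        413      sgd  V100       35   56                 21
5         16     adam  H100       62   10                -52
drop duplicate gpu (keep=last):
   loss_x100   opt   gpu  lr_x1e4  acc  acc_minus_lr_x1e4
3        413   sgd  V100       35   56                 21
5         16  adam  H100       62   10                -52
Then the sum of column 'acc_minus_lr_x1e4': -31

-31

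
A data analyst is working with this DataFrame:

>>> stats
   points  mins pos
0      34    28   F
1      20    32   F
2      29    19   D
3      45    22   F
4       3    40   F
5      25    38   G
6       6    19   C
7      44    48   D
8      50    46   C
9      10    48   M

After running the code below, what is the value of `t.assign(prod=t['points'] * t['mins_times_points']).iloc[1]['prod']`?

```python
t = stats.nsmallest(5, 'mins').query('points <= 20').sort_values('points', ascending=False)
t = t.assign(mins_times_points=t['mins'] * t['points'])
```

take 5 rows with smallest mins:
   points  mins pos
2      29    19   D
6       6    19   C
3      45    22   F
0      34    28   F
1      20    32   F
filter rows where points <= 20:
   points  mins pos
6       6    19   C
1      20    32   F
sort by points descending:
   points  mins pos
1      20    32   F
6       6    19   C
add column mins_times_points = t['mins'] * t['points']:
   points  mins pos  mins_times_points
1      20    32   F                640
6       6    19   C                114
add column prod = t['points'] * t['mins_times_points']:
   points  mins pos  mins_times_points   prod
1      20    32   F                640  12800
6       6    19   C                114    684

684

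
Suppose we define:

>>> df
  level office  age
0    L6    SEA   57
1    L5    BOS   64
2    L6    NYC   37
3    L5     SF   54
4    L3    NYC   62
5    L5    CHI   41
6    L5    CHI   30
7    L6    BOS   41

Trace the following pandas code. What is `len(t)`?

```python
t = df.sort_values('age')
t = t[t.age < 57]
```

sort by age:
  level office  age
6    L5    CHI   30
2    L6    NYC   37
5    L5    CHI   41
7    L6    BOS   41
3    L5     SF   54
0    L6    SEA   57
4    L3    NYC   62
1    L5    BOS   64
filter rows where age < 57:
  level office  age
6    L5    CHI   30
2    L6    NYC   37
5    L5    CHI   41
7    L6    BOS   41
3    L5     SF   54
The number of rows is 5.

5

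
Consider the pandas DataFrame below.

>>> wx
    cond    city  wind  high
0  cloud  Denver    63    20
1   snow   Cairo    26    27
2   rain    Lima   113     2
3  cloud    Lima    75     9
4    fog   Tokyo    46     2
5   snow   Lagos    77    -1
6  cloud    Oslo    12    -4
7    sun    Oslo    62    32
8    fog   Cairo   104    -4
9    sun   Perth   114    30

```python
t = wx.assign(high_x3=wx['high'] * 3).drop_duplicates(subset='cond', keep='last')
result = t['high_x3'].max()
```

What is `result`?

90

add column high_x3 = wx['high'] * 3:
    cond    city  wind  high  high_x3
0  cloud  Denver    63    20       60
1   snow   Cairo    26    27       81
2   rain    Lima   113     2        6
3  cloud    Lima    75     9       27
4    fog   Tokyo    46     2        6
5   snow   Lagos    77    -1       -3
6  cloud    Oslo    12    -4      -12
7    sun    Oslo    62    32       96
8    fog   Cairo   104    -4      -12
9    sun   Perth   114    30       90
drop duplicate cond (keep=last):
    cond   city  wind  high  high_x3
2   rain   Lima   113     2        6
5   snow  Lagos    77    -1       -3
6  cloud   Oslo    12    -4      -12
8    fog  Cairo   104    -4      -12
9    sun  Perth   114    30       90
The max of column 'high_x3' is 90.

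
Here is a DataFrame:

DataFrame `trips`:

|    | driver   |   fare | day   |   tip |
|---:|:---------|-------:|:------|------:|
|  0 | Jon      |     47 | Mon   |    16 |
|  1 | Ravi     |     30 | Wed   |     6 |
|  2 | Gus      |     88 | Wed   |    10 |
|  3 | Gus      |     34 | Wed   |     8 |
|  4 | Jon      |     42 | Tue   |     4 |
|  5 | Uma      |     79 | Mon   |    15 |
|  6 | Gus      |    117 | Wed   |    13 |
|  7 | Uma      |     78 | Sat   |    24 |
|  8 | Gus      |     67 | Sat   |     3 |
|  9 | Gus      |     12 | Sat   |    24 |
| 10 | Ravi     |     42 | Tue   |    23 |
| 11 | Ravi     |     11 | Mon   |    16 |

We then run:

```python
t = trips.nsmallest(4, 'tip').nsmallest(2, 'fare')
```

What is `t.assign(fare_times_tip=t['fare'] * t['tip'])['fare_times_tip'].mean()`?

226.0

take 4 rows with smallest tip:
  driver  fare  day  tip
8    Gus    67  Sat    3
4    Jon    42  Tue    4
1   Ravi    30  Wed    6
3    Gus    34  Wed    8
take 2 rows with smallest fare:
  driver  fare  day  tip
1   Ravi    30  Wed    6
3    Gus    34  Wed    8
add column fare_times_tip = t['fare'] * t['tip']:
  driver  fare  day  tip  fare_times_tip
1   Ravi    30  Wed    6             180
3    Gus    34  Wed    8             272
Taking the mean of column 'fare_times_tip' gives 226.0.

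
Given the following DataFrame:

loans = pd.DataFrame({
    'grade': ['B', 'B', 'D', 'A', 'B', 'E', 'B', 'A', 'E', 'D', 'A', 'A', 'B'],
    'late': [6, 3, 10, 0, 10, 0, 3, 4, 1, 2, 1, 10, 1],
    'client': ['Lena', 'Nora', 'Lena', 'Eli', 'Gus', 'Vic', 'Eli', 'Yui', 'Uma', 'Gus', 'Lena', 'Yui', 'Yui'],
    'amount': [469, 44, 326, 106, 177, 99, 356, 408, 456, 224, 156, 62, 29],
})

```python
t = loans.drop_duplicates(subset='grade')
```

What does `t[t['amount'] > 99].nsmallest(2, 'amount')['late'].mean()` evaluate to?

5.0

drop duplicate grade (keep=first):
  grade  late client  amount
0     B     6   Lena     469
2     D    10   Lena     326
3     A     0    Eli     106
5     E     0    Vic      99
filter rows where amount > 99:
  grade  late client  amount
0     B     6   Lena     469
2     D    10   Lena     326
3     A     0    Eli     106
take 2 rows with smallest amount:
  grade  late client  amount
3     A     0    Eli     106
2     D    10   Lena     326
mean of column 'late' → 5.0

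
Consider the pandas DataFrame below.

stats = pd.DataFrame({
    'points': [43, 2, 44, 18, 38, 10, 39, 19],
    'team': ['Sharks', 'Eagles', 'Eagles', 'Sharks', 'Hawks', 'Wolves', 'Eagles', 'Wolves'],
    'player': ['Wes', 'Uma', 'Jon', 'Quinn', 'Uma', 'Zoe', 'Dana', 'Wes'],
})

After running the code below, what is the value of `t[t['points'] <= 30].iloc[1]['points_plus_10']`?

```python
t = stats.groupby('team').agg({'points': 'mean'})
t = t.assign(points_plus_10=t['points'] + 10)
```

group by team, mean of points:
           points
team             
Eagles  28.333333
Hawks   38.000000
Sharks  30.500000
Wolves  14.500000
add column points_plus_10 = t['points'] + 10:
           points  points_plus_10
team                             
Eagles  28.333333       38.333333
Hawks   38.000000       48.000000
Sharks  30.500000       40.500000
Wolves  14.500000       24.500000
filter rows where points <= 30:
           points  points_plus_10
team                             
Eagles  28.333333       38.333333
Wolves  14.500000       24.500000

24.5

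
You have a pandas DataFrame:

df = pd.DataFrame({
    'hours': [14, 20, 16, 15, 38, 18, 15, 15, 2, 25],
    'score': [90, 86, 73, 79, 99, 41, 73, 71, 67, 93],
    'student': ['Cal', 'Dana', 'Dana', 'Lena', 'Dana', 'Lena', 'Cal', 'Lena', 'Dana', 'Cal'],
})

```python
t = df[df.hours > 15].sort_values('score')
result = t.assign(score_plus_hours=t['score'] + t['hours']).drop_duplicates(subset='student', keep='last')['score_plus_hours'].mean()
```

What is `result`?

104.666666667

filter rows where hours > 15:
   hours  score student
1     20     86    Dana
2     16     73    Dana
4     38     99    Dana
5     18     41    Lena
9     25     93     Cal
sort by score:
   hours  score student
5     18     41    Lena
2     16     73    Dana
1     20     86    Dana
9     25     93     Cal
4     38     99    Dana
add column score_plus_hours = t['score'] + t['hours']:
   hours  score student  score_plus_hours
5     18     41    Lena                59
2     16     73    Dana                89
1     20     86    Dana               106
9     25     93     Cal               118
4     38     99    Dana               137
drop duplicate student (keep=last):
   hours  score student  score_plus_hours
5     18     41    Lena                59
9     25     93     Cal               118
4     38     99    Dana               137
Reading off the mean of column 'score_plus_hours', we get 104.666666667.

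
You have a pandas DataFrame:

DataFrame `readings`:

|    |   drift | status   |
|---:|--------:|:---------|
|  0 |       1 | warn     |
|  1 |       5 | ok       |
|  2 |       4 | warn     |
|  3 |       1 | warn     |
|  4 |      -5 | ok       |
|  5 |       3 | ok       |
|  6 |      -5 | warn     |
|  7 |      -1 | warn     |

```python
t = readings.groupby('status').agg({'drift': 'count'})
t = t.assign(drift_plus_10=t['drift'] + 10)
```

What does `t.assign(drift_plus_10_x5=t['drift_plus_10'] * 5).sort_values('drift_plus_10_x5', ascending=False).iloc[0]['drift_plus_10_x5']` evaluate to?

group by status, count of drift:
        drift
status       
ok          3
warn        5
add column drift_plus_10 = t['drift'] + 10:
        drift  drift_plus_10
status                      
ok          3             13
warn        5             15
add column drift_plus_10_x5 = t['drift_plus_10'] * 5:
        drift  drift_plus_10  drift_plus_10_x5
status                                        
ok          3             13                65
warn        5             15                75
sort by drift_plus_10_x5 descending:
        drift  drift_plus_10  drift_plus_10_x5
status                                        
warn        5             15                75
ok          3             13                65

75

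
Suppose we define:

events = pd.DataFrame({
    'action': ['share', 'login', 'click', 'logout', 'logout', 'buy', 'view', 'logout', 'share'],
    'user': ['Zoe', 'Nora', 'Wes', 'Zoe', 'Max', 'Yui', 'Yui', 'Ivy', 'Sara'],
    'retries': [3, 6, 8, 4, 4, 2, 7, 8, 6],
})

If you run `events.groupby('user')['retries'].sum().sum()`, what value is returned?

group by user, sum of retries:
user
Ivy     8
Max     4
Nora    6
Sara    6
Wes     8
Yui     9
Zoe     7
Name: retries, dtype: int64

48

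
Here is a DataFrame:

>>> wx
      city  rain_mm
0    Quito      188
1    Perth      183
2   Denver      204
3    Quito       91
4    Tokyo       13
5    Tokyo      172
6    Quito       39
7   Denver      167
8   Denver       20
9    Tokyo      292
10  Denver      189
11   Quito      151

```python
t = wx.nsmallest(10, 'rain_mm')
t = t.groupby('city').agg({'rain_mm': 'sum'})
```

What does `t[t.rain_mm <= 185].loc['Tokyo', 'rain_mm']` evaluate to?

take 10 rows with smallest rain_mm:
      city  rain_mm
4    Tokyo       13
8   Denver       20
6    Quito       39
3    Quito       91
11   Quito      151
7   Denver      167
5    Tokyo      172
1    Perth      183
0    Quito      188
10  Denver      189
group by city, sum of rain_mm:
        rain_mm
city           
Denver      376
Perth       183
Quito       469
Tokyo       185
filter rows where rain_mm <= 185:
       rain_mm
city          
Perth      183
Tokyo      185
The value at row 'Tokyo', column 'rain_mm' is 185.

185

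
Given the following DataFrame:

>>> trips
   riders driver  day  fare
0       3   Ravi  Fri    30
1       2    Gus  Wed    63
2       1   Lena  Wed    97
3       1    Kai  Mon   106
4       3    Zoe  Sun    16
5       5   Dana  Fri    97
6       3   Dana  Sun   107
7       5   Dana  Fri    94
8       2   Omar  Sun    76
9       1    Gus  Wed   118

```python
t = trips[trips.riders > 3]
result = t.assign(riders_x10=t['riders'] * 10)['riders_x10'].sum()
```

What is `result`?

filter rows where riders > 3:
   riders driver  day  fare
5       5   Dana  Fri    97
7       5   Dana  Fri    94
add column riders_x10 = t['riders'] * 10:
   riders driver  day  fare  riders_x10
5       5   Dana  Fri    97          50
7       5   Dana  Fri    94          50
Finally, sum of column 'riders_x10' = 100.

100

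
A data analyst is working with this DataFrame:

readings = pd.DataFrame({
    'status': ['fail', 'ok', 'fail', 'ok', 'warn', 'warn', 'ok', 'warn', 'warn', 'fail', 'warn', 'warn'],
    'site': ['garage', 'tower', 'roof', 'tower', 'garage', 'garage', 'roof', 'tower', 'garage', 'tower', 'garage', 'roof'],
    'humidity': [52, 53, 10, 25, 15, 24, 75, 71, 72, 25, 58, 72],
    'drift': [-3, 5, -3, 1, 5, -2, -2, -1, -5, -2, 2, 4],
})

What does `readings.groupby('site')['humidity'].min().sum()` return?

group by site, min of humidity:
site
garage    15
roof      10
tower     25
Name: humidity, dtype: int64

50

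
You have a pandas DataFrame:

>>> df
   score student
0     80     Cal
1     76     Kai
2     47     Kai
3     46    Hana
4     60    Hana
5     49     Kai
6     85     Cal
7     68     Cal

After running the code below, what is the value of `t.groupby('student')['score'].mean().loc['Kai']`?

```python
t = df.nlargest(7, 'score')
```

57.3333333333

take 7 rows with largest score:
   score student
6     85     Cal
0     80     Cal
1     76     Kai
7     68     Cal
4     60    Hana
5     49     Kai
2     47     Kai
group by student, mean of score:
student
Cal     77.666667
Hana    60.000000
Kai     57.333333
Name: score, dtype: float64
value at index 'Kai' → 57.3333333333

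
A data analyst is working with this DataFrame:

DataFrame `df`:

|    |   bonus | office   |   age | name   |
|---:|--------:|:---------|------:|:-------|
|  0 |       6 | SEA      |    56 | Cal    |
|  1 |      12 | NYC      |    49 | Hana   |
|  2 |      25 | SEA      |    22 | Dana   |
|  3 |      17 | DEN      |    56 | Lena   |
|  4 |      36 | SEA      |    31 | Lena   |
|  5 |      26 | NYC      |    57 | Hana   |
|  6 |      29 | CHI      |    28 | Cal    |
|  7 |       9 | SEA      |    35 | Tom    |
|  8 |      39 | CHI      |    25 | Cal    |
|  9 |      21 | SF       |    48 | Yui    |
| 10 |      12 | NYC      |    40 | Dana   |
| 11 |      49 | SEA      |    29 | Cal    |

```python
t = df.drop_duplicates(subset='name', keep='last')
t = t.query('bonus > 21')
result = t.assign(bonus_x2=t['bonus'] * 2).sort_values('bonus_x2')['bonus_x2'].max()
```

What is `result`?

drop duplicate name (keep=last):
    bonus office  age  name
4      36    SEA   31  Lena
5      26    NYC   57  Hana
7       9    SEA   35   Tom
9      21     SF   48   Yui
10     12    NYC   40  Dana
11     49    SEA   29   Cal
filter rows where bonus > 21:
    bonus office  age  name
4      36    SEA   31  Lena
5      26    NYC   57  Hana
11     49    SEA   29   Cal
add column bonus_x2 = t['bonus'] * 2:
    bonus office  age  name  bonus_x2
4      36    SEA   31  Lena        72
5      26    NYC   57  Hana        52
11     49    SEA   29   Cal        98
sort by bonus_x2:
    bonus office  age  name  bonus_x2
5      26    NYC   57  Hana        52
4      36    SEA   31  Lena        72
11     49    SEA   29   Cal        98
max of column 'bonus_x2' → 98

98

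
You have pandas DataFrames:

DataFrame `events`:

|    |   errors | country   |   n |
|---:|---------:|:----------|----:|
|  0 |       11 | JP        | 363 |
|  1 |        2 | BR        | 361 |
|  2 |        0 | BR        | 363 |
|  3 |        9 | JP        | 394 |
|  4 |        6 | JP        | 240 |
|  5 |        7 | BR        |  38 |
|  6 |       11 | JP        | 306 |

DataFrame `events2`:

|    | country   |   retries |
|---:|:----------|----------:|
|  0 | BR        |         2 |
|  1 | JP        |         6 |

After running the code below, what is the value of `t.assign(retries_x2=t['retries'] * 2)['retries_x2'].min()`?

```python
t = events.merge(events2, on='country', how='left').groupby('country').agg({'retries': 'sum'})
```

merge on 'country' (how='left') → 7 rows:
   errors country    n  retries
0      11      JP  363        6
1       2      BR  361        2
2       0      BR  363        2
3       9      JP  394        6
4       6      JP  240        6
5       7      BR   38        2
6      11      JP  306        6
group by country, sum of retries:
         retries
country         
BR             6
JP            24
add column retries_x2 = t['retries'] * 2:
         retries  retries_x2
country                     
BR             6          12
JP            24          48
Taking the min of column 'retries_x2' gives 12.

12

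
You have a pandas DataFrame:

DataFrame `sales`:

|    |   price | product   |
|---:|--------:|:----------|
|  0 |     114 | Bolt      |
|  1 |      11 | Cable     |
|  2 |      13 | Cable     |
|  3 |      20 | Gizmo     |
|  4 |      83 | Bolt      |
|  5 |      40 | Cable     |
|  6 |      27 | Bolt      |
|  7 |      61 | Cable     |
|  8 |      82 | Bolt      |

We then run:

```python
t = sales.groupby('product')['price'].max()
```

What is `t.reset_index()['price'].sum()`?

group by product, max of price:
product
Bolt     114
Cable     61
Gizmo     20
Name: price, dtype: int64
reset_index():
  product  price
0    Bolt    114
1   Cable     61
2   Gizmo     20
So sum() = 195.

195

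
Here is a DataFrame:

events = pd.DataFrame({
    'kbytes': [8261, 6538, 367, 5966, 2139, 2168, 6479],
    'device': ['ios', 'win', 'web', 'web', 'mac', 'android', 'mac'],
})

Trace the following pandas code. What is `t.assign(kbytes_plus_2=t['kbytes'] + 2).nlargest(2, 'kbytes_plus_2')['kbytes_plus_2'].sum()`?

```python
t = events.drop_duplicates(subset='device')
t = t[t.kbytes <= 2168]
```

4311

drop duplicate device (keep=first):
   kbytes   device
0    8261      ios
1    6538      win
2     367      web
4    2139      mac
5    2168  android
filter rows where kbytes <= 2168:
   kbytes   device
2     367      web
4    2139      mac
5    2168  android
add column kbytes_plus_2 = t['kbytes'] + 2:
   kbytes   device  kbytes_plus_2
2     367      web            369
4    2139      mac           2141
5    2168  android           2170
take 2 rows with largest kbytes_plus_2:
   kbytes   device  kbytes_plus_2
5    2168  android           2170
4    2139      mac           2141
Hence 4311.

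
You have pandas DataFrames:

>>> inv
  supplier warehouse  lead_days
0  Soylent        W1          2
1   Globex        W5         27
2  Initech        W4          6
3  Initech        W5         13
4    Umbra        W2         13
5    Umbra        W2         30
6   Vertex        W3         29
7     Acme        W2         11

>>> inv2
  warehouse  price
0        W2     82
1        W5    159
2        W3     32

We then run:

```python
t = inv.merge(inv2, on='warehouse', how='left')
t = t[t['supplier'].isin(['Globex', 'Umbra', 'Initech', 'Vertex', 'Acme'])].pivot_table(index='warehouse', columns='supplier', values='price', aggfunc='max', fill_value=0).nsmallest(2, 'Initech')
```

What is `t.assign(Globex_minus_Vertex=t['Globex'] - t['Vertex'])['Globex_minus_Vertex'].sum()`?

-32.0

merge on 'warehouse' (how='left') → 8 rows:
  supplier warehouse  lead_days  price
0  Soylent        W1          2    NaN
1   Globex        W5         27  159.0
2  Initech        W4          6    NaN
3  Initech        W5         13  159.0
4    Umbra        W2         13   82.0
5    Umbra        W2         30   82.0
6   Vertex        W3         29   32.0
7     Acme        W2         11   82.0
filter rows where supplier in ['Globex', 'Umbra', 'Initech', 'Vertex', 'Acme']:
  supplier warehouse  lead_days  price
1   Globex        W5         27  159.0
2  Initech        W4          6    NaN
3  Initech        W5         13  159.0
4    Umbra        W2         13   82.0
5    Umbra        W2         30   82.0
6   Vertex        W3         29   32.0
7     Acme        W2         11   82.0
pivot: rows=warehouse, cols=supplier, max(price):
supplier   Acme  Globex  Initech  Umbra  Vertex
warehouse                                      
W2         82.0     0.0      0.0   82.0     0.0
W3          0.0     0.0      0.0    0.0    32.0
W5          0.0   159.0    159.0    0.0     0.0
take 2 rows with smallest Initech:
supplier   Acme  Globex  Initech  Umbra  Vertex
warehouse                                      
W2         82.0     0.0      0.0   82.0     0.0
W3          0.0     0.0      0.0    0.0    32.0
add column Globex_minus_Vertex = t['Globex'] - t['Vertex']:
supplier   Acme  Globex  Initech  Umbra  Vertex  Globex_minus_Vertex
warehouse                                                           
W2         82.0     0.0      0.0   82.0     0.0                  0.0
W3          0.0     0.0      0.0    0.0    32.0                -32.0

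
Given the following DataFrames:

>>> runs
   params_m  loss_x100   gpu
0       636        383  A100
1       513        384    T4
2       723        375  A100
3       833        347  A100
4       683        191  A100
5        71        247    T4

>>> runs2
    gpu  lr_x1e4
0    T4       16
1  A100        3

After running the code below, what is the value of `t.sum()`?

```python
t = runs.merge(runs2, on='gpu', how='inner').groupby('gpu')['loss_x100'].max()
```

merge on 'gpu' (how='inner') → 6 rows:
   params_m  loss_x100   gpu  lr_x1e4
0       636        383  A100        3
1       513        384    T4       16
2       723        375  A100        3
3       833        347  A100        3
4       683        191  A100        3
5        71        247    T4       16
group by gpu, max of loss_x100:
gpu
A100    383
T4      384
Name: loss_x100, dtype: int64

767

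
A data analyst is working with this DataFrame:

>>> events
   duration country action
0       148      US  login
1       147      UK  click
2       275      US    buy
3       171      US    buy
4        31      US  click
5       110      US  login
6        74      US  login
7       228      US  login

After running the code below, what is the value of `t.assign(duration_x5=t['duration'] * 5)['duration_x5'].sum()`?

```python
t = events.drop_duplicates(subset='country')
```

drop duplicate country (keep=first):
   duration country action
0       148      US  login
1       147      UK  click
add column duration_x5 = t['duration'] * 5:
   duration country action  duration_x5
0       148      US  login          740
1       147      UK  click          735
Reading off the sum of column 'duration_x5', we get 1475.

1475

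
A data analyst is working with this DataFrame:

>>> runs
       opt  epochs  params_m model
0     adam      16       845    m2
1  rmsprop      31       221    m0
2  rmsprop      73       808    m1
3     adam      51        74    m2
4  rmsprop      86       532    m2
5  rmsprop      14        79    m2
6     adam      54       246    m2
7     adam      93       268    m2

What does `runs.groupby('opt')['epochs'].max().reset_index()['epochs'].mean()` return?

group by opt, max of epochs:
opt
adam       93
rmsprop    86
Name: epochs, dtype: int64
reset_index():
       opt  epochs
0     adam      93
1  rmsprop      86
The mean of column 'epochs' is 89.5.

89.5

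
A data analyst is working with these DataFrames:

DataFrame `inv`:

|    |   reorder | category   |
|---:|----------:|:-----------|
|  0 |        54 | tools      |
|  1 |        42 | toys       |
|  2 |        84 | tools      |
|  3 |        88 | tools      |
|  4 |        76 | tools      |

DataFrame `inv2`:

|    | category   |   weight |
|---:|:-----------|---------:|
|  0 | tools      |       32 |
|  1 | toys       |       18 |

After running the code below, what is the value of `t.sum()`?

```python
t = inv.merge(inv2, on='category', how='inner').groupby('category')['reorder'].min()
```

96

merge on 'category' (how='inner') → 5 rows:
   reorder category  weight
0       54    tools      32
1       42     toys      18
2       84    tools      32
3       88    tools      32
4       76    tools      32
group by category, min of reorder:
category
tools    54
toys     42
Name: reorder, dtype: int64
The sum of the resulting series is 96.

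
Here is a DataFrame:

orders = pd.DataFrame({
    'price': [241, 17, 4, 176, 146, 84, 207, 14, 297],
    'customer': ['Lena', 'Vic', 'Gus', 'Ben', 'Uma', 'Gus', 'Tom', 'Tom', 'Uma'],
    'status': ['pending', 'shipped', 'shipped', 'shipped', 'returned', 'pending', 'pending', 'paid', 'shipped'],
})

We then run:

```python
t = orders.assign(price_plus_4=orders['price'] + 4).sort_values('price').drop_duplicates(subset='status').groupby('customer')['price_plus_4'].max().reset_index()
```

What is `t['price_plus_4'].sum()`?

add column price_plus_4 = orders['price'] + 4:
   price customer    status  price_plus_4
0    241     Lena   pending           245
1     17      Vic   shipped            21
2      4      Gus   shipped             8
3    176      Ben   shipped           180
4    146      Uma  returned           150
5     84      Gus   pending            88
6    207      Tom   pending           211
7     14      Tom      paid            18
8    297      Uma   shipped           301
sort by price:
   price customer    status  price_plus_4
2      4      Gus   shipped             8
7     14      Tom      paid            18
1     17      Vic   shipped            21
5     84      Gus   pending            88
4    146      Uma  returned           150
3    176      Ben   shipped           180
6    207      Tom   pending           211
0    241     Lena   pending           245
8    297      Uma   shipped           301
drop duplicate status (keep=first):
   price customer    status  price_plus_4
2      4      Gus   shipped             8
7     14      Tom      paid            18
5     84      Gus   pending            88
4    146      Uma  returned           150
group by customer, max of price_plus_4:
customer
Gus     88
Tom     18
Uma    150
Name: price_plus_4, dtype: int64
reset_index():
  customer  price_plus_4
0      Gus            88
1      Tom            18
2      Uma           150
Then the sum of column 'price_plus_4': 256

256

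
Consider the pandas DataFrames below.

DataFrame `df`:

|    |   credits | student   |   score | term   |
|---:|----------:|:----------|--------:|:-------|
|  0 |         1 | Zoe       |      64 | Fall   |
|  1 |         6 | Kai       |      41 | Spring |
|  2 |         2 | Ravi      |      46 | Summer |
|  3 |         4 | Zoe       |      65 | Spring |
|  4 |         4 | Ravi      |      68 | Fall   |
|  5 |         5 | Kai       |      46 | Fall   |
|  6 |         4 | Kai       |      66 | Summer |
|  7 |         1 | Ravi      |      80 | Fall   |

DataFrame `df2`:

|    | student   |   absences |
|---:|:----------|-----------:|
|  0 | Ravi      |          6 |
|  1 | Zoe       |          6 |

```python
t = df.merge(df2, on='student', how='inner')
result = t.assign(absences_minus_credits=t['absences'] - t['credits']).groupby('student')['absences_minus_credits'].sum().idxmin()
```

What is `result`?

Zoe

merge on 'student' (how='inner') → 5 rows:
   credits student  score    term  absences
0        1     Zoe     64    Fall         6
1        2    Ravi     46  Summer         6
2        4     Zoe     65  Spring         6
3        4    Ravi     68    Fall         6
4        1    Ravi     80    Fall         6
add column absences_minus_credits = t['absences'] - t['credits']:
   credits student  score    term  absences  absences_minus_credits
0        1     Zoe     64    Fall         6                       5
1        2    Ravi     46  Summer         6                       4
2        4     Zoe     65  Spring         6                       2
3        4    Ravi     68    Fall         6                       2
4        1    Ravi     80    Fall         6                       5
group by student, sum of absences_minus_credits:
student
Ravi    11
Zoe      7
Name: absences_minus_credits, dtype: int64
label with the smallest value → Zoe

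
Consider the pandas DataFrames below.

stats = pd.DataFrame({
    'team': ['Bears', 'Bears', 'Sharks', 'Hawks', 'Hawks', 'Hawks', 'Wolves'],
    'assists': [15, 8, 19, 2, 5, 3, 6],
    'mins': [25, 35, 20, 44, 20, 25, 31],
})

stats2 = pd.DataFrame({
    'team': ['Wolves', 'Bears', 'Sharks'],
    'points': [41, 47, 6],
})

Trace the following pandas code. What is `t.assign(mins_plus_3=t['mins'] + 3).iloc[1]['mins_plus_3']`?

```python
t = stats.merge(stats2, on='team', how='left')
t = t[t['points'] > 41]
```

38

merge on 'team' (how='left') → 7 rows:
     team  assists  mins  points
0   Bears       15    25    47.0
1   Bears        8    35    47.0
2  Sharks       19    20     6.0
3   Hawks        2    44     NaN
4   Hawks        5    20     NaN
5   Hawks        3    25     NaN
6  Wolves        6    31    41.0
filter rows where points > 41:
    team  assists  mins  points
0  Bears       15    25    47.0
1  Bears        8    35    47.0
add column mins_plus_3 = t['mins'] + 3:
    team  assists  mins  points  mins_plus_3
0  Bears       15    25    47.0           28
1  Bears        8    35    47.0           38
value at position 1, column 'mins_plus_3' → 38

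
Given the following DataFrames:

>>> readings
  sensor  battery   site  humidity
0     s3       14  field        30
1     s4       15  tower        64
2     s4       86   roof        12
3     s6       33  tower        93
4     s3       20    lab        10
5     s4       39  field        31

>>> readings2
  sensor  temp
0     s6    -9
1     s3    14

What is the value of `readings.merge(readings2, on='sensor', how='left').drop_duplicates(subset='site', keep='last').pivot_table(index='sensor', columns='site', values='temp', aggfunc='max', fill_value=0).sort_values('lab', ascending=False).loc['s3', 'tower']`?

0.0

merge on 'sensor' (how='left') → 6 rows:
  sensor  battery   site  humidity  temp
0     s3       14  field        30  14.0
1     s4       15  tower        64   NaN
2     s4       86   roof        12   NaN
3     s6       33  tower        93  -9.0
4     s3       20    lab        10  14.0
5     s4       39  field        31   NaN
drop duplicate site (keep=last):
  sensor  battery   site  humidity  temp
2     s4       86   roof        12   NaN
3     s6       33  tower        93  -9.0
4     s3       20    lab        10  14.0
5     s4       39  field        31   NaN
pivot: rows=sensor, cols=site, max(temp):
site     lab  tower
sensor             
s3      14.0    0.0
s6       0.0   -9.0
sort by lab descending:
site     lab  tower
sensor             
s3      14.0    0.0
s6       0.0   -9.0
The value at row 's3', column 'tower' is 0.0.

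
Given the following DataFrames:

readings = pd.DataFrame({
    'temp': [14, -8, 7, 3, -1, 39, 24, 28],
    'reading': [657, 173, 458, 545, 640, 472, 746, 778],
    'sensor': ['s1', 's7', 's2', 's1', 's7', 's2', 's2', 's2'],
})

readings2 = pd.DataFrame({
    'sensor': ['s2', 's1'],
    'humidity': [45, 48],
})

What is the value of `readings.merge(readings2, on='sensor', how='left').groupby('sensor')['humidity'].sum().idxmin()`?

merge on 'sensor' (how='left') → 8 rows:
   temp  reading sensor  humidity
0    14      657     s1      48.0
1    -8      173     s7       NaN
2     7      458     s2      45.0
3     3      545     s1      48.0
4    -1      640     s7       NaN
5    39      472     s2      45.0
6    24      746     s2      45.0
7    28      778     s2      45.0
group by sensor, sum of humidity:
sensor
s1     96.0
s2    180.0
s7      0.0
Name: humidity, dtype: float64
The label with the smallest value is s7.

s7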